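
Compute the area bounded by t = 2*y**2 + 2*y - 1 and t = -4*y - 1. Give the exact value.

9

Both boundary curves give t as a function of y, so integrate with respect to y. Setting them equal: 2*y**2 + 6*y = 0, i.e. 2*y*(y + 3) = 0, so they meet at y = -3, 0.
For y in [-3, 0], t = 2*y**2 + 2*y - 1 is on the left; area = ∫[-3,0] (-(2*y**2 + 6*y)) dy = 9.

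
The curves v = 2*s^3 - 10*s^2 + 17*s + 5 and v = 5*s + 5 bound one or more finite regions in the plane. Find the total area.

37/6

Set the curves equal: 2*s^3 - 10*s^2 + 17*s + 5 = 5*s + 5, so 2*s^3 - 10*s^2 + 12*s = 0, which factors as 2*s*(s - 3)*(s - 2) = 0. The curves meet at s = 0, 2, 3.
On [0, 2], v = 2*s^3 - 10*s^2 + 17*s + 5 is on top; that piece has area ∫[0,2] (2*s^3 - 10*s^2 + 12*s) ds = 16/3.
On [2, 3], v = 5*s + 5 is on top; that piece has area ∫[2,3] (-(2*s^3 - 10*s^2 + 12*s)) ds = 5/6.
Total enclosed area = 16/3 + 5/6 = 37/6.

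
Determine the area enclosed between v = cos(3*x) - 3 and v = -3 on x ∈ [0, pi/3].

The difference (cos(3*x) - 3) - (-3) = cos(3*x) changes sign at x = pi/6 inside [0, pi/3], so split the integral there.
∫[0,pi/6] (cos(3*x)) dx = 1/3.
∫[pi/6,pi/3] (cos(3*x)) dx = -1/3; the area of that piece is 1/3.
Total area = 1/3 + 1/3 = 2/3.

2/3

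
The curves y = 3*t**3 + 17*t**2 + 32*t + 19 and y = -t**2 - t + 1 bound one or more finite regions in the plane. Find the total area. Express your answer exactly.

Set the curves equal: 3*t**3 + 17*t**2 + 32*t + 19 = -t**2 - t + 1, so 3*t**3 + 18*t**2 + 33*t + 18 = 0, which factors as 3*(t + 1)*(t + 2)*(t + 3) = 0. The curves meet at t = -3, -2, -1.
On [-3, -2], y = 3*t**3 + 17*t**2 + 32*t + 19 is on top; that piece has area ∫[-3,-2] (3*t**3 + 18*t**2 + 33*t + 18) dt = 3/4.
On [-2, -1], y = -t**2 - t + 1 is on top; that piece has area ∫[-2,-1] (-(3*t**3 + 18*t**2 + 33*t + 18)) dt = 3/4.
Total enclosed area = 3/4 + 3/4 = 3/2.

3/2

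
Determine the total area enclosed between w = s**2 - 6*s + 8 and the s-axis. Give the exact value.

The curve meets the s-axis where s**2 - 6*s + 8 = 0, i.e. (s - 4)*(s - 2) = 0, at s = 2, 4.
On [2, 4] the curve lies below the axis; ∫[2,4] (s**2 - 6*s + 8) ds = -4/3, giving area 4/3.

4/3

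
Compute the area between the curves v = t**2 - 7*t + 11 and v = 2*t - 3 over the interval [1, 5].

49/3

The difference (t**2 - 7*t + 11) - (2*t - 3) = t**2 - 9*t + 14 changes sign at t = 2 inside [1, 5], so split the integral there.
∫[1,2] (t**2 - 9*t + 14) dt = 17/6.
∫[2,5] (t**2 - 9*t + 14) dt = -27/2; the area of that piece is 27/2.
Total area = 17/6 + 27/2 = 49/3.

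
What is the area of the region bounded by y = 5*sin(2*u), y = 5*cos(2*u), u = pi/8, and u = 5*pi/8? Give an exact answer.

On [pi/8, 5*pi/8], (5*sin(2*u)) - (5*cos(2*u)) = 5*sin(2*u) - 5*cos(2*u) is ≥ 0 throughout, so the area is a single integral of |5*sin(2*u) - 5*cos(2*u)|.
∫[pi/8,5*pi/8] (5*sin(2*u) - 5*cos(2*u)) du = 5*sqrt(2).

5*sqrt(2)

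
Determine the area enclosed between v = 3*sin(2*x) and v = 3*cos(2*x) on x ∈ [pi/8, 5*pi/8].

3*sqrt(2)

On [pi/8, 5*pi/8], (3*sin(2*x)) - (3*cos(2*x)) = 3*sin(2*x) - 3*cos(2*x) is ≥ 0 throughout, so the area is a single integral of |3*sin(2*x) - 3*cos(2*x)|.
∫[pi/8,5*pi/8] (3*sin(2*x) - 3*cos(2*x)) dx = 3*sqrt(2).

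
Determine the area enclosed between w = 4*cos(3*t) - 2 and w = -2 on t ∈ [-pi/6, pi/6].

On [-pi/6, pi/6], (4*cos(3*t) - 2) - (-2) = 4*cos(3*t) is ≥ 0 throughout, so the area is a single integral of |4*cos(3*t)|.
∫[-pi/6,pi/6] (4*cos(3*t)) dt = 8/3.

8/3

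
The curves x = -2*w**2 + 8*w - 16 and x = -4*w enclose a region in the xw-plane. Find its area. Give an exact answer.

Both boundary curves give x as a function of w, so integrate with respect to w. Setting them equal: -2*w**2 + 12*w - 16 = 0, i.e. -2*(w - 4)*(w - 2) = 0, so they meet at w = 2, 4.
For w in [2, 4], x = -2*w**2 + 8*w - 16 is on the right; area = ∫[2,4] (-2*w**2 + 12*w - 16) dw = 8/3.

8/3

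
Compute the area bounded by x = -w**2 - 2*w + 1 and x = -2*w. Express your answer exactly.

Both boundary curves give x as a function of w, so integrate with respect to w. Setting them equal: -w**2 + 1 = 0, i.e. -(w - 1)*(w + 1) = 0, so they meet at w = -1, 1.
For w in [-1, 1], x = -w**2 - 2*w + 1 is on the right; area = ∫[-1,1] (-w**2 + 1) dw = 4/3.

4/3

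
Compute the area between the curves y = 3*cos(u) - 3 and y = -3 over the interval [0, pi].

The difference (3*cos(u) - 3) - (-3) = 3*cos(u) changes sign at u = pi/2 inside [0, pi], so split the integral there.
∫[0,pi/2] (3*cos(u)) du = 3.
∫[pi/2,pi] (3*cos(u)) du = -3; the area of that piece is 3.
Total area = 3 + 3 = 6.

6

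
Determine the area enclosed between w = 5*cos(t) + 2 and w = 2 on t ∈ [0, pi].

The difference (5*cos(t) + 2) - (2) = 5*cos(t) changes sign at t = pi/2 inside [0, pi], so split the integral there.
∫[0,pi/2] (5*cos(t)) dt = 5.
∫[pi/2,pi] (5*cos(t)) dt = -5; the area of that piece is 5.
Total area = 5 + 5 = 10.

10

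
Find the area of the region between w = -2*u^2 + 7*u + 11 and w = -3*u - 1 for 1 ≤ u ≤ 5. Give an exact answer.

256/3

On [1, 5], (-2*u^2 + 7*u + 11) - (-3*u - 1) = -2*u^2 + 10*u + 12 is ≥ 0 throughout, so the area is a single integral of |-2*u^2 + 10*u + 12|.
∫[1,5] (-2*u^2 + 10*u + 12) du = 256/3.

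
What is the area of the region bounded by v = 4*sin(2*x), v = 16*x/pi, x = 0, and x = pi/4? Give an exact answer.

2 - pi/2

On [0, pi/4], (4*sin(2*x)) - (16*x/pi) = -16*x/pi + 4*sin(2*x) is ≥ 0 throughout, so the area is a single integral of |-16*x/pi + 4*sin(2*x)|.
∫[0,pi/4] (-16*x/pi + 4*sin(2*x)) dx = 2 - pi/2.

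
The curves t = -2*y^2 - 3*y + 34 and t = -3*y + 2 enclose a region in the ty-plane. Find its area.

512/3

Both boundary curves give t as a function of y, so integrate with respect to y. Setting them equal: -2*y^2 + 32 = 0, i.e. -2*(y - 4)*(y + 4) = 0, so they meet at y = -4, 4.
For y in [-4, 4], t = -2*y^2 - 3*y + 34 is on the right; area = ∫[-4,4] (-2*y^2 + 32) dy = 512/3.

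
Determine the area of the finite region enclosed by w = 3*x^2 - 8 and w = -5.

Set the curves equal: 3*x^2 - 8 = -5, so 3*x^2 - 3 = 0, which factors as 3*(x - 1)*(x + 1) = 0. The curves meet at x = -1, 1.
On [-1, 1], w = -5 is on top; that piece has area ∫[-1,1] (-(3*x^2 - 3)) dx = 4.

4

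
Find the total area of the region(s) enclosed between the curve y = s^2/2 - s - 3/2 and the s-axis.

16/3

The curve meets the s-axis where s^2/2 - s - 3/2 = 0, i.e. (s - 3)*(s + 1)/2 = 0, at s = -1, 3.
On [-1, 3] the curve lies below the axis; ∫[-1,3] (s^2/2 - s - 3/2) ds = -16/3, giving area 16/3.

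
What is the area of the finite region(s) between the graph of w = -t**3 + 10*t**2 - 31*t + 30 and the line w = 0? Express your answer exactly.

37/12

The curve meets the t-axis where -t**3 + 10*t**2 - 31*t + 30 = 0, i.e. -(t - 5)*(t - 3)*(t - 2) = 0, at t = 2, 3, 5.
On [2, 3] the curve lies below the axis; ∫[2,3] (-t**3 + 10*t**2 - 31*t + 30) dt = -5/12, giving area 5/12.
On [3, 5] the curve lies above the axis; ∫[3,5] (-t**3 + 10*t**2 - 31*t + 30) dt = 8/3, giving area 8/3.
Total area = 5/12 + 8/3 = 37/12.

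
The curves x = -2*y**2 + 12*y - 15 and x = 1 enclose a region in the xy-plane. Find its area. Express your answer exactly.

8/3

Both boundary curves give x as a function of y, so integrate with respect to y. Setting them equal: -2*y**2 + 12*y - 16 = 0, i.e. -2*(y - 4)*(y - 2) = 0, so they meet at y = 2, 4.
For y in [2, 4], x = -2*y**2 + 12*y - 15 is on the right; area = ∫[2,4] (-2*y**2 + 12*y - 16) dy = 8/3.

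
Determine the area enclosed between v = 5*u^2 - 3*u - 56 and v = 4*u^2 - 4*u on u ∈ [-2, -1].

On [-2, -1], (5*u^2 - 3*u - 56) - (4*u^2 - 4*u) = u^2 + u - 56 is ≤ 0 throughout, so the area is a single integral of |u^2 + u - 56|.
∫[-2,-1] (u^2 + u - 56) du = -331/6; the area of that piece is 331/6.

331/6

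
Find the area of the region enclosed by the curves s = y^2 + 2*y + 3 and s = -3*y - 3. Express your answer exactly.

Both boundary curves give s as a function of y, so integrate with respect to y. Setting them equal: y^2 + 5*y + 6 = 0, i.e. (y + 2)*(y + 3) = 0, so they meet at y = -3, -2.
For y in [-3, -2], s = y^2 + 2*y + 3 is on the left; area = ∫[-3,-2] (-(y^2 + 5*y + 6)) dy = 1/6.

1/6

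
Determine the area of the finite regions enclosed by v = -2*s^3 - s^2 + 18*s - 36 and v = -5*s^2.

443/3

Set the curves equal: -2*s^3 - s^2 + 18*s - 36 = -5*s^2, so -2*s^3 + 4*s^2 + 18*s - 36 = 0, which factors as -2*(s - 3)*(s - 2)*(s + 3) = 0. The curves meet at s = -3, 2, 3.
On [-3, 2], v = -5*s^2 is on top; that piece has area ∫[-3,2] (-(-2*s^3 + 4*s^2 + 18*s - 36)) ds = 875/6.
On [2, 3], v = -2*s^3 - s^2 + 18*s - 36 is on top; that piece has area ∫[2,3] (-2*s^3 + 4*s^2 + 18*s - 36) ds = 11/6.
Total enclosed area = 875/6 + 11/6 = 443/3.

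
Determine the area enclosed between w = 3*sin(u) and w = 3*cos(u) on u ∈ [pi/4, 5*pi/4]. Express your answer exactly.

On [pi/4, 5*pi/4], (3*sin(u)) - (3*cos(u)) = 3*sin(u) - 3*cos(u) is ≥ 0 throughout, so the area is a single integral of |3*sin(u) - 3*cos(u)|.
∫[pi/4,5*pi/4] (3*sin(u) - 3*cos(u)) du = 6*sqrt(2).

6*sqrt(2)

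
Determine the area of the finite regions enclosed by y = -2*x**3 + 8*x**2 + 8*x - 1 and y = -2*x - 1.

443/3

Set the curves equal: -2*x**3 + 8*x**2 + 8*x - 1 = -2*x - 1, so -2*x**3 + 8*x**2 + 10*x = 0, which factors as -2*x*(x - 5)*(x + 1) = 0. The curves meet at x = -1, 0, 5.
On [-1, 0], y = -2*x - 1 is on top; that piece has area ∫[-1,0] (-(-2*x**3 + 8*x**2 + 10*x)) dx = 11/6.
On [0, 5], y = -2*x**3 + 8*x**2 + 8*x - 1 is on top; that piece has area ∫[0,5] (-2*x**3 + 8*x**2 + 10*x) dx = 875/6.
Total enclosed area = 11/6 + 875/6 = 443/3.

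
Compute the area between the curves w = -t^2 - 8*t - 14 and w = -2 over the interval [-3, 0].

37/3

The difference (-t^2 - 8*t - 14) - (-2) = -t^2 - 8*t - 12 changes sign at t = -2 inside [-3, 0], so split the integral there.
∫[-3,-2] (-t^2 - 8*t - 12) dt = 5/3.
∫[-2,0] (-t^2 - 8*t - 12) dt = -32/3; the area of that piece is 32/3.
Total area = 5/3 + 32/3 = 37/3.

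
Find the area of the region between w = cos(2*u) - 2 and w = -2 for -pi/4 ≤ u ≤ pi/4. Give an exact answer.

1

On [-pi/4, pi/4], (cos(2*u) - 2) - (-2) = cos(2*u) is ≥ 0 throughout, so the area is a single integral of |cos(2*u)|.
∫[-pi/4,pi/4] (cos(2*u)) du = 1.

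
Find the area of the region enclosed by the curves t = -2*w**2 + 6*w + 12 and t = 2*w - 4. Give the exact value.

72

Both boundary curves give t as a function of w, so integrate with respect to w. Setting them equal: -2*w**2 + 4*w + 16 = 0, i.e. -2*(w - 4)*(w + 2) = 0, so they meet at w = -2, 4.
For w in [-2, 4], t = -2*w**2 + 6*w + 12 is on the right; area = ∫[-2,4] (-2*w**2 + 4*w + 16) dw = 72.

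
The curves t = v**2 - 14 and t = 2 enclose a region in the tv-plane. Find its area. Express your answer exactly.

Both boundary curves give t as a function of v, so integrate with respect to v. Setting them equal: v**2 - 16 = 0, i.e. (v - 4)*(v + 4) = 0, so they meet at v = -4, 4.
For v in [-4, 4], t = v**2 - 14 is on the left; area = ∫[-4,4] (-(v**2 - 16)) dv = 256/3.

256/3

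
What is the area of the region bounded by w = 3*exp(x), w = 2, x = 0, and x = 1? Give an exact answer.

On [0, 1], (3*exp(x)) - (2) = 3*exp(x) - 2 is ≥ 0 throughout, so the area is a single integral of |3*exp(x) - 2|.
∫[0,1] (3*exp(x) - 2) dx = -5 + 3*exp(1).

-5 + 3*exp(1)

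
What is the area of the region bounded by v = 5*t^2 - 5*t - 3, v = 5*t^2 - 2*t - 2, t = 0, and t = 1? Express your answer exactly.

5/2

On [0, 1], (5*t^2 - 5*t - 3) - (5*t^2 - 2*t - 2) = -3*t - 1 is ≤ 0 throughout, so the area is a single integral of |-3*t - 1|.
∫[0,1] (-3*t - 1) dt = -5/2; the area of that piece is 5/2.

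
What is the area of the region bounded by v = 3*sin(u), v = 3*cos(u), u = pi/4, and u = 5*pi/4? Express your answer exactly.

6*sqrt(2)

On [pi/4, 5*pi/4], (3*sin(u)) - (3*cos(u)) = 3*sin(u) - 3*cos(u) is ≥ 0 throughout, so the area is a single integral of |3*sin(u) - 3*cos(u)|.
∫[pi/4,5*pi/4] (3*sin(u) - 3*cos(u)) du = 6*sqrt(2).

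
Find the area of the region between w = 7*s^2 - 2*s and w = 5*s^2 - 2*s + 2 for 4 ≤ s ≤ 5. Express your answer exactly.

116/3

On [4, 5], (7*s^2 - 2*s) - (5*s^2 - 2*s + 2) = 2*s^2 - 2 is ≥ 0 throughout, so the area is a single integral of |2*s^2 - 2|.
∫[4,5] (2*s^2 - 2) ds = 116/3.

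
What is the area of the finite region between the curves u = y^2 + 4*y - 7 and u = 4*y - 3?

32/3

Both boundary curves give u as a function of y, so integrate with respect to y. Setting them equal: y^2 - 4 = 0, i.e. (y - 2)*(y + 2) = 0, so they meet at y = -2, 2.
For y in [-2, 2], u = y^2 + 4*y - 7 is on the left; area = ∫[-2,2] (-(y^2 - 4)) dy = 32/3.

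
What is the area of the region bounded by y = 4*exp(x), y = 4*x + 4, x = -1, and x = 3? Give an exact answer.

-32 - 4*exp(-1) + 4*exp(3)

On [-1, 3], (4*exp(x)) - (4*x + 4) = -4*x + 4*exp(x) - 4 is ≥ 0 throughout, so the area is a single integral of |-4*x + 4*exp(x) - 4|.
∫[-1,3] (-4*x + 4*exp(x) - 4) dx = -32 - 4*exp(-1) + 4*exp(3).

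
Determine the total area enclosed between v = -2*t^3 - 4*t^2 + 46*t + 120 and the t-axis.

The curve meets the t-axis where -2*t^3 - 4*t^2 + 46*t + 120 = 0, i.e. -2*(t - 5)*(t + 3)*(t + 4) = 0, at t = -4, -3, 5.
On [-4, -3] the curve lies below the axis; ∫[-4,-3] (-2*t^3 - 4*t^2 + 46*t + 120) dt = -17/6, giving area 17/6.
On [-3, 5] the curve lies above the axis; ∫[-3,5] (-2*t^3 - 4*t^2 + 46*t + 120) dt = 2560/3, giving area 2560/3.
Total area = 17/6 + 2560/3 = 5137/6.

5137/6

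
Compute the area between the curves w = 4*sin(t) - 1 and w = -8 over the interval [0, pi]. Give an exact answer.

On [0, pi], (4*sin(t) - 1) - (-8) = 4*sin(t) + 7 is ≥ 0 throughout, so the area is a single integral of |4*sin(t) + 7|.
∫[0,pi] (4*sin(t) + 7) dt = 8 + 7*pi.

8 + 7*pi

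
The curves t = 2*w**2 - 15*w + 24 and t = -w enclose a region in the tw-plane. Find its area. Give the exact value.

Both boundary curves give t as a function of w, so integrate with respect to w. Setting them equal: 2*w**2 - 14*w + 24 = 0, i.e. 2*(w - 4)*(w - 3) = 0, so they meet at w = 3, 4.
For w in [3, 4], t = 2*w**2 - 15*w + 24 is on the left; area = ∫[3,4] (-(2*w**2 - 14*w + 24)) dw = 1/3.

1/3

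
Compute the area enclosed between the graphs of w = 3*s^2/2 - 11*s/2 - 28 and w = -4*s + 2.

729/4

Set the curves equal: 3*s^2/2 - 11*s/2 - 28 = -4*s + 2, so 3*s^2/2 - 3*s/2 - 30 = 0, which factors as 3*(s - 5)*(s + 4)/2 = 0. The curves meet at s = -4, 5.
On [-4, 5], w = -4*s + 2 is on top; that piece has area ∫[-4,5] (-(3*s^2/2 - 3*s/2 - 30)) ds = 729/4.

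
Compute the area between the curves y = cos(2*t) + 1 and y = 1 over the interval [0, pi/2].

The difference (cos(2*t) + 1) - (1) = cos(2*t) changes sign at t = pi/4 inside [0, pi/2], so split the integral there.
∫[0,pi/4] (cos(2*t)) dt = 1/2.
∫[pi/4,pi/2] (cos(2*t)) dt = -1/2; the area of that piece is 1/2.
Total area = 1/2 + 1/2 = 1.

1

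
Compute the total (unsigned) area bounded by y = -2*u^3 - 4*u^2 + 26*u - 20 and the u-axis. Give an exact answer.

1741/6

The curve meets the u-axis where -2*u^3 - 4*u^2 + 26*u - 20 = 0, i.e. -2*(u - 2)*(u - 1)*(u + 5) = 0, at u = -5, 1, 2.
On [-5, 1] the curve lies below the axis; ∫[-5,1] (-2*u^3 - 4*u^2 + 26*u - 20) du = -288, giving area 288.
On [1, 2] the curve lies above the axis; ∫[1,2] (-2*u^3 - 4*u^2 + 26*u - 20) du = 13/6, giving area 13/6.
Total area = 288 + 13/6 = 1741/6.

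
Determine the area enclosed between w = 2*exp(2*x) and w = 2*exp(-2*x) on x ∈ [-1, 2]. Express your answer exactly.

-4 + exp(-4) + exp(-2) + exp(2) + exp(4)

The difference (2*exp(2*x)) - (2*exp(-2*x)) = 2*exp(2*x) - 2*exp(-2*x) changes sign at x = 0 inside [-1, 2], so split the integral there.
∫[-1,0] (2*exp(2*x) - 2*exp(-2*x)) dx = -exp(2) - exp(-2) + 2; the area of that piece is -2 + exp(-2) + exp(2).
∫[0,2] (2*exp(2*x) - 2*exp(-2*x)) dx = -2 + exp(-4) + exp(4).
Total area = (-2 + exp(-2) + exp(2)) + (-2 + exp(-4) + exp(4)) = -4 + exp(-4) + exp(-2) + exp(2) + exp(4).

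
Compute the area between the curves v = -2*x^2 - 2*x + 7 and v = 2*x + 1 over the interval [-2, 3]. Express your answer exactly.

118/3

The difference (-2*x^2 - 2*x + 7) - (2*x + 1) = -2*x^2 - 4*x + 6 changes sign at x = 1 inside [-2, 3], so split the integral there.
∫[-2,1] (-2*x^2 - 4*x + 6) dx = 18.
∫[1,3] (-2*x^2 - 4*x + 6) dx = -64/3; the area of that piece is 64/3.
Total area = 18 + 64/3 = 118/3.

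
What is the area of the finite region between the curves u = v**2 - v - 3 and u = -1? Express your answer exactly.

Both boundary curves give u as a function of v, so integrate with respect to v. Setting them equal: v**2 - v - 2 = 0, i.e. (v - 2)*(v + 1) = 0, so they meet at v = -1, 2.
For v in [-1, 2], u = v**2 - v - 3 is on the left; area = ∫[-1,2] (-(v**2 - v - 2)) dv = 9/2.

9/2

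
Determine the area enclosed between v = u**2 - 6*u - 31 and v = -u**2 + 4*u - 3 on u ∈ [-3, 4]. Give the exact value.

The difference (u**2 - 6*u - 31) - (-u**2 + 4*u - 3) = 2*u**2 - 10*u - 28 changes sign at u = -2 inside [-3, 4], so split the integral there.
∫[-3,-2] (2*u**2 - 10*u - 28) du = 29/3.
∫[-2,4] (2*u**2 - 10*u - 28) du = -180; the area of that piece is 180.
Total area = 29/3 + 180 = 569/3.

569/3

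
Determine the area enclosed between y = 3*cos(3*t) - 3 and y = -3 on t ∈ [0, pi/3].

The difference (3*cos(3*t) - 3) - (-3) = 3*cos(3*t) changes sign at t = pi/6 inside [0, pi/3], so split the integral there.
∫[0,pi/6] (3*cos(3*t)) dt = 1.
∫[pi/6,pi/3] (3*cos(3*t)) dt = -1; the area of that piece is 1.
Total area = 1 + 1 = 2.

2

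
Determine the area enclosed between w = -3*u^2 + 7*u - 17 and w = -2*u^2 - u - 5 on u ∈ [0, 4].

16

The difference (-3*u^2 + 7*u - 17) - (-2*u^2 - u - 5) = -u^2 + 8*u - 12 changes sign at u = 2 inside [0, 4], so split the integral there.
∫[0,2] (-u^2 + 8*u - 12) du = -32/3; the area of that piece is 32/3.
∫[2,4] (-u^2 + 8*u - 12) du = 16/3.
Total area = 32/3 + 16/3 = 16.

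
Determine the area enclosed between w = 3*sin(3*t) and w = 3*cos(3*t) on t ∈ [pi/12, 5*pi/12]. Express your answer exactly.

On [pi/12, 5*pi/12], (3*sin(3*t)) - (3*cos(3*t)) = 3*sin(3*t) - 3*cos(3*t) is ≥ 0 throughout, so the area is a single integral of |3*sin(3*t) - 3*cos(3*t)|.
∫[pi/12,5*pi/12] (3*sin(3*t) - 3*cos(3*t)) dt = 2*sqrt(2).

2*sqrt(2)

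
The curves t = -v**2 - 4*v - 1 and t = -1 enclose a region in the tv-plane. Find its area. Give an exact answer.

32/3

Both boundary curves give t as a function of v, so integrate with respect to v. Setting them equal: -v**2 - 4*v = 0, i.e. -v*(v + 4) = 0, so they meet at v = -4, 0.
For v in [-4, 0], t = -v**2 - 4*v - 1 is on the right; area = ∫[-4,0] (-v**2 - 4*v) dv = 32/3.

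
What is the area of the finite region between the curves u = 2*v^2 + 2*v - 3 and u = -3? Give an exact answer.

1/3

Both boundary curves give u as a function of v, so integrate with respect to v. Setting them equal: 2*v^2 + 2*v = 0, i.e. 2*v*(v + 1) = 0, so they meet at v = -1, 0.
For v in [-1, 0], u = 2*v^2 + 2*v - 3 is on the left; area = ∫[-1,0] (-(2*v^2 + 2*v)) dv = 1/3.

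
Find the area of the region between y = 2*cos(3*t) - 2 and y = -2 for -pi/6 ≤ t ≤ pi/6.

4/3

On [-pi/6, pi/6], (2*cos(3*t) - 2) - (-2) = 2*cos(3*t) is ≥ 0 throughout, so the area is a single integral of |2*cos(3*t)|.
∫[-pi/6,pi/6] (2*cos(3*t)) dt = 4/3.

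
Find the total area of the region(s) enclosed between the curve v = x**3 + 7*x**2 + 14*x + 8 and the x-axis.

37/12

The curve meets the x-axis where x**3 + 7*x**2 + 14*x + 8 = 0, i.e. (x + 1)*(x + 2)*(x + 4) = 0, at x = -4, -2, -1.
On [-4, -2] the curve lies above the axis; ∫[-4,-2] (x**3 + 7*x**2 + 14*x + 8) dx = 8/3, giving area 8/3.
On [-2, -1] the curve lies below the axis; ∫[-2,-1] (x**3 + 7*x**2 + 14*x + 8) dx = -5/12, giving area 5/12.
Total area = 8/3 + 5/12 = 37/12.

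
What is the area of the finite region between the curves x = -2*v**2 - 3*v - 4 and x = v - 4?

8/3

Both boundary curves give x as a function of v, so integrate with respect to v. Setting them equal: -2*v**2 - 4*v = 0, i.e. -2*v*(v + 2) = 0, so they meet at v = -2, 0.
For v in [-2, 0], x = -2*v**2 - 3*v - 4 is on the right; area = ∫[-2,0] (-2*v**2 - 4*v) dv = 8/3.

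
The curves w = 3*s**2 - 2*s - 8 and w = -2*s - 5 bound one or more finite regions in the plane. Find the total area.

4

Set the curves equal: 3*s**2 - 2*s - 8 = -2*s - 5, so 3*s**2 - 3 = 0, which factors as 3*(s - 1)*(s + 1) = 0. The curves meet at s = -1, 1.
On [-1, 1], w = -2*s - 5 is on top; that piece has area ∫[-1,1] (-(3*s**2 - 3)) ds = 4.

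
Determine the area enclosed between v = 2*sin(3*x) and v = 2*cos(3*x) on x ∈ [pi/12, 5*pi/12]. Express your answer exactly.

On [pi/12, 5*pi/12], (2*sin(3*x)) - (2*cos(3*x)) = 2*sin(3*x) - 2*cos(3*x) is ≥ 0 throughout, so the area is a single integral of |2*sin(3*x) - 2*cos(3*x)|.
∫[pi/12,5*pi/12] (2*sin(3*x) - 2*cos(3*x)) dx = 4*sqrt(2)/3.

4*sqrt(2)/3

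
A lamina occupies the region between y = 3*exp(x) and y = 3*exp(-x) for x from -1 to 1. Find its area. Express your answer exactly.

-12 + 6*exp(-1) + 6*exp(1)

The difference (3*exp(x)) - (3*exp(-x)) = 3*exp(x) - 3*exp(-x) changes sign at x = 0 inside [-1, 1], so split the integral there.
∫[-1,0] (3*exp(x) - 3*exp(-x)) dx = -3*exp(1) - 3*exp(-1) + 6; the area of that piece is -6 + 3*exp(-1) + 3*exp(1).
∫[0,1] (3*exp(x) - 3*exp(-x)) dx = -6 + 3*exp(-1) + 3*exp(1).
Total area = (-6 + 3*exp(-1) + 3*exp(1)) + (-6 + 3*exp(-1) + 3*exp(1)) = -12 + 6*exp(-1) + 6*exp(1).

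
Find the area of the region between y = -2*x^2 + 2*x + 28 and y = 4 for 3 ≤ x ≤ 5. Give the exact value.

The difference (-2*x^2 + 2*x + 28) - (4) = -2*x^2 + 2*x + 24 changes sign at x = 4 inside [3, 5], so split the integral there.
∫[3,4] (-2*x^2 + 2*x + 24) dx = 19/3.
∫[4,5] (-2*x^2 + 2*x + 24) dx = -23/3; the area of that piece is 23/3.
Total area = 19/3 + 23/3 = 14.

14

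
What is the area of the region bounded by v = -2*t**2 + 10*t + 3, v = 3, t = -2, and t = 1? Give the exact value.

The difference (-2*t**2 + 10*t + 3) - (3) = -2*t**2 + 10*t changes sign at t = 0 inside [-2, 1], so split the integral there.
∫[-2,0] (-2*t**2 + 10*t) dt = -76/3; the area of that piece is 76/3.
∫[0,1] (-2*t**2 + 10*t) dt = 13/3.
Total area = 76/3 + 13/3 = 89/3.

89/3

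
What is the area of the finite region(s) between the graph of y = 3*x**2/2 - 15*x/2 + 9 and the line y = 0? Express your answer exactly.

The curve meets the x-axis where 3*x**2/2 - 15*x/2 + 9 = 0, i.e. 3*(x - 3)*(x - 2)/2 = 0, at x = 2, 3.
On [2, 3] the curve lies below the axis; ∫[2,3] (3*x**2/2 - 15*x/2 + 9) dx = -1/4, giving area 1/4.

1/4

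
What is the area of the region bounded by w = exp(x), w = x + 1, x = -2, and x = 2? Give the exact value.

-4 - exp(-2) + exp(2)

On [-2, 2], (exp(x)) - (x + 1) = -x + exp(x) - 1 is ≥ 0 throughout, so the area is a single integral of |-x + exp(x) - 1|.
∫[-2,2] (-x + exp(x) - 1) dx = -4 - exp(-2) + exp(2).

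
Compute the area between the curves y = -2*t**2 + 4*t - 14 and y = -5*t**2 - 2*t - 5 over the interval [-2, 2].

34

The difference (-2*t**2 + 4*t - 14) - (-5*t**2 - 2*t - 5) = 3*t**2 + 6*t - 9 changes sign at t = 1 inside [-2, 2], so split the integral there.
∫[-2,1] (3*t**2 + 6*t - 9) dt = -27; the area of that piece is 27.
∫[1,2] (3*t**2 + 6*t - 9) dt = 7.
Total area = 27 + 7 = 34.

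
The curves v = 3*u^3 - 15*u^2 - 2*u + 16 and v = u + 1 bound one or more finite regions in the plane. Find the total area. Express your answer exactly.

Set the curves equal: 3*u^3 - 15*u^2 - 2*u + 16 = u + 1, so 3*u^3 - 15*u^2 - 3*u + 15 = 0, which factors as 3*(u - 5)*(u - 1)*(u + 1) = 0. The curves meet at u = -1, 1, 5.
On [-1, 1], v = 3*u^3 - 15*u^2 - 2*u + 16 is on top; that piece has area ∫[-1,1] (3*u^3 - 15*u^2 - 3*u + 15) du = 20.
On [1, 5], v = u + 1 is on top; that piece has area ∫[1,5] (-(3*u^3 - 15*u^2 - 3*u + 15)) du = 128.
Total enclosed area = 20 + 128 = 148.

148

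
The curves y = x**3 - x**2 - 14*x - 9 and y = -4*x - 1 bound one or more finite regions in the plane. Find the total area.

Set the curves equal: x**3 - x**2 - 14*x - 9 = -4*x - 1, so x**3 - x**2 - 10*x - 8 = 0, which factors as (x - 4)*(x + 1)*(x + 2) = 0. The curves meet at x = -2, -1, 4.
On [-2, -1], y = x**3 - x**2 - 14*x - 9 is on top; that piece has area ∫[-2,-1] (x**3 - x**2 - 10*x - 8) dx = 11/12.
On [-1, 4], y = -4*x - 1 is on top; that piece has area ∫[-1,4] (-(x**3 - x**2 - 10*x - 8)) dx = 875/12.
Total enclosed area = 11/12 + 875/12 = 443/6.

443/6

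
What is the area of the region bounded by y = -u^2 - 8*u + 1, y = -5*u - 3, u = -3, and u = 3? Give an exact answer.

94/3

The difference (-u^2 - 8*u + 1) - (-5*u - 3) = -u^2 - 3*u + 4 changes sign at u = 1 inside [-3, 3], so split the integral there.
∫[-3,1] (-u^2 - 3*u + 4) du = 56/3.
∫[1,3] (-u^2 - 3*u + 4) du = -38/3; the area of that piece is 38/3.
Total area = 56/3 + 38/3 = 94/3.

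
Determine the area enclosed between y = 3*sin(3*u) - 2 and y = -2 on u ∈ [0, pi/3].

On [0, pi/3], (3*sin(3*u) - 2) - (-2) = 3*sin(3*u) is ≥ 0 throughout, so the area is a single integral of |3*sin(3*u)|.
∫[0,pi/3] (3*sin(3*u)) du = 2.

2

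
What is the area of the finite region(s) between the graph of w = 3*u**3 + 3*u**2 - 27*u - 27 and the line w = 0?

The curve meets the u-axis where 3*u**3 + 3*u**2 - 27*u - 27 = 0, i.e. 3*(u - 3)*(u + 1)*(u + 3) = 0, at u = -3, -1, 3.
On [-3, -1] the curve lies above the axis; ∫[-3,-1] (3*u**3 + 3*u**2 - 27*u - 27) du = 20, giving area 20.
On [-1, 3] the curve lies below the axis; ∫[-1,3] (3*u**3 + 3*u**2 - 27*u - 27) du = -128, giving area 128.
Total area = 20 + 128 = 148.

148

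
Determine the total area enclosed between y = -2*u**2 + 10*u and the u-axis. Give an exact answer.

The curve meets the u-axis where -2*u**2 + 10*u = 0, i.e. -2*u*(u - 5) = 0, at u = 0, 5.
On [0, 5] the curve lies above the axis; ∫[0,5] (-2*u**2 + 10*u) du = 125/3, giving area 125/3.

125/3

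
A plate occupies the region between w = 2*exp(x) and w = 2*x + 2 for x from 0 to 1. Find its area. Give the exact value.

-5 + 2*exp(1)

On [0, 1], (2*exp(x)) - (2*x + 2) = -2*x + 2*exp(x) - 2 is ≥ 0 throughout, so the area is a single integral of |-2*x + 2*exp(x) - 2|.
∫[0,1] (-2*x + 2*exp(x) - 2) dx = -5 + 2*exp(1).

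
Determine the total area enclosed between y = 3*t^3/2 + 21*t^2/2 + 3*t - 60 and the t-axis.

The curve meets the t-axis where 3*t^3/2 + 21*t^2/2 + 3*t - 60 = 0, i.e. 3*(t - 2)*(t + 4)*(t + 5)/2 = 0, at t = -5, -4, 2.
On [-5, -4] the curve lies above the axis; ∫[-5,-4] (3*t^3/2 + 21*t^2/2 + 3*t - 60) dt = 13/8, giving area 13/8.
On [-4, 2] the curve lies below the axis; ∫[-4,2] (3*t^3/2 + 21*t^2/2 + 3*t - 60) dt = -216, giving area 216.
Total area = 13/8 + 216 = 1741/8.

1741/8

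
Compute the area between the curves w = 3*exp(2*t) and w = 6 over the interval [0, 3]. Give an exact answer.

The difference (3*exp(2*t)) - (6) = 3*exp(2*t) - 6 changes sign at t = log(2)/2 inside [0, 3], so split the integral there.
∫[0,log(2)/2] (3*exp(2*t) - 6) dt = 3/2 - log(8); the area of that piece is -3/2 + log(8).
∫[log(2)/2,3] (3*exp(2*t) - 6) dt = -21 + 3*log(2) + 3*exp(6)/2.
Total area = (-3/2 + log(8)) + (-21 + 3*log(2) + 3*exp(6)/2) = -45/2 + 6*log(2) + 3*exp(6)/2.

-45/2 + 6*log(2) + 3*exp(6)/2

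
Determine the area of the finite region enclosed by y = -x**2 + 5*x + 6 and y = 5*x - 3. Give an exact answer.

36

Set the curves equal: -x**2 + 5*x + 6 = 5*x - 3, so -x**2 + 9 = 0, which factors as -(x - 3)*(x + 3) = 0. The curves meet at x = -3, 3.
On [-3, 3], y = -x**2 + 5*x + 6 is on top; that piece has area ∫[-3,3] (-x**2 + 9) dx = 36.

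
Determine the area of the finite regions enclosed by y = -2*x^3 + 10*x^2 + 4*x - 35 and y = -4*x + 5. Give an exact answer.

Set the curves equal: -2*x^3 + 10*x^2 + 4*x - 35 = -4*x + 5, so -2*x^3 + 10*x^2 + 8*x - 40 = 0, which factors as -2*(x - 5)*(x - 2)*(x + 2) = 0. The curves meet at x = -2, 2, 5.
On [-2, 2], y = -4*x + 5 is on top; that piece has area ∫[-2,2] (-(-2*x^3 + 10*x^2 + 8*x - 40)) dx = 320/3.
On [2, 5], y = -2*x^3 + 10*x^2 + 4*x - 35 is on top; that piece has area ∫[2,5] (-2*x^3 + 10*x^2 + 8*x - 40) dx = 99/2.
Total enclosed area = 320/3 + 99/2 = 937/6.

937/6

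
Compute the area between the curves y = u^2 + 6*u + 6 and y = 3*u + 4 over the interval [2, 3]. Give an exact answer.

95/6

On [2, 3], (u^2 + 6*u + 6) - (3*u + 4) = u^2 + 3*u + 2 is ≥ 0 throughout, so the area is a single integral of |u^2 + 3*u + 2|.
∫[2,3] (u^2 + 3*u + 2) du = 95/6.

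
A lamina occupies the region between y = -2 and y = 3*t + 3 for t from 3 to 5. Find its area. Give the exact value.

On [3, 5], (-2) - (3*t + 3) = -3*t - 5 is ≤ 0 throughout, so the area is a single integral of |-3*t - 5|.
∫[3,5] (-3*t - 5) dt = -34; the area of that piece is 34.

34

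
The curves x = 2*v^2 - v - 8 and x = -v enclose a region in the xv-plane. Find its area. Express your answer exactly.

Both boundary curves give x as a function of v, so integrate with respect to v. Setting them equal: 2*v^2 - 8 = 0, i.e. 2*(v - 2)*(v + 2) = 0, so they meet at v = -2, 2.
For v in [-2, 2], x = 2*v^2 - v - 8 is on the left; area = ∫[-2,2] (-(2*v^2 - 8)) dv = 64/3.

64/3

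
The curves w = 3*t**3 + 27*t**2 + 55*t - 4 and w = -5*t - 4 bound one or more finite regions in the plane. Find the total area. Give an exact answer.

Set the curves equal: 3*t**3 + 27*t**2 + 55*t - 4 = -5*t - 4, so 3*t**3 + 27*t**2 + 60*t = 0, which factors as 3*t*(t + 4)*(t + 5) = 0. The curves meet at t = -5, -4, 0.
On [-5, -4], w = 3*t**3 + 27*t**2 + 55*t - 4 is on top; that piece has area ∫[-5,-4] (3*t**3 + 27*t**2 + 60*t) dt = 9/4.
On [-4, 0], w = -5*t - 4 is on top; that piece has area ∫[-4,0] (-(3*t**3 + 27*t**2 + 60*t)) dt = 96.
Total enclosed area = 9/4 + 96 = 393/4.

393/4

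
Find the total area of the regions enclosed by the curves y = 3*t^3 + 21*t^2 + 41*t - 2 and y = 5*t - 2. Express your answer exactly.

71/2

Set the curves equal: 3*t^3 + 21*t^2 + 41*t - 2 = 5*t - 2, so 3*t^3 + 21*t^2 + 36*t = 0, which factors as 3*t*(t + 3)*(t + 4) = 0. The curves meet at t = -4, -3, 0.
On [-4, -3], y = 3*t^3 + 21*t^2 + 41*t - 2 is on top; that piece has area ∫[-4,-3] (3*t^3 + 21*t^2 + 36*t) dt = 7/4.
On [-3, 0], y = 5*t - 2 is on top; that piece has area ∫[-3,0] (-(3*t^3 + 21*t^2 + 36*t)) dt = 135/4.
Total enclosed area = 7/4 + 135/4 = 71/2.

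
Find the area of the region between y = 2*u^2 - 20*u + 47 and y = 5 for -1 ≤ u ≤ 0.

On [-1, 0], (2*u^2 - 20*u + 47) - (5) = 2*u^2 - 20*u + 42 is ≥ 0 throughout, so the area is a single integral of |2*u^2 - 20*u + 42|.
∫[-1,0] (2*u^2 - 20*u + 42) du = 158/3.

158/3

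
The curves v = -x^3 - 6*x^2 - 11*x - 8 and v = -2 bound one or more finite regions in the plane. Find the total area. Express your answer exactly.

1/2

Set the curves equal: -x^3 - 6*x^2 - 11*x - 8 = -2, so -x^3 - 6*x^2 - 11*x - 6 = 0, which factors as -(x + 1)*(x + 2)*(x + 3) = 0. The curves meet at x = -3, -2, -1.
On [-3, -2], v = -2 is on top; that piece has area ∫[-3,-2] (-(-x^3 - 6*x^2 - 11*x - 6)) dx = 1/4.
On [-2, -1], v = -x^3 - 6*x^2 - 11*x - 8 is on top; that piece has area ∫[-2,-1] (-x^3 - 6*x^2 - 11*x - 6) dx = 1/4.
Total enclosed area = 1/4 + 1/4 = 1/2.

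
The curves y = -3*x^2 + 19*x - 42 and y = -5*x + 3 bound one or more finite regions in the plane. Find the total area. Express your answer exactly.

4

Set the curves equal: -3*x^2 + 19*x - 42 = -5*x + 3, so -3*x^2 + 24*x - 45 = 0, which factors as -3*(x - 5)*(x - 3) = 0. The curves meet at x = 3, 5.
On [3, 5], y = -3*x^2 + 19*x - 42 is on top; that piece has area ∫[3,5] (-3*x^2 + 24*x - 45) dx = 4.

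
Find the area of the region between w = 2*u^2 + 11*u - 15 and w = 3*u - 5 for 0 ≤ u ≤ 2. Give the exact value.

The difference (2*u^2 + 11*u - 15) - (3*u - 5) = 2*u^2 + 8*u - 10 changes sign at u = 1 inside [0, 2], so split the integral there.
∫[0,1] (2*u^2 + 8*u - 10) du = -16/3; the area of that piece is 16/3.
∫[1,2] (2*u^2 + 8*u - 10) du = 20/3.
Total area = 16/3 + 20/3 = 12.

12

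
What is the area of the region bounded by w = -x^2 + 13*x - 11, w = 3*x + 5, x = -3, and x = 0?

102

On [-3, 0], (-x^2 + 13*x - 11) - (3*x + 5) = -x^2 + 10*x - 16 is ≤ 0 throughout, so the area is a single integral of |-x^2 + 10*x - 16|.
∫[-3,0] (-x^2 + 10*x - 16) dx = -102; the area of that piece is 102.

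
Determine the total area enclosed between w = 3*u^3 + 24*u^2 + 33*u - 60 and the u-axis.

443/2

The curve meets the u-axis where 3*u^3 + 24*u^2 + 33*u - 60 = 0, i.e. 3*(u - 1)*(u + 4)*(u + 5) = 0, at u = -5, -4, 1.
On [-5, -4] the curve lies above the axis; ∫[-5,-4] (3*u^3 + 24*u^2 + 33*u - 60) du = 11/4, giving area 11/4.
On [-4, 1] the curve lies below the axis; ∫[-4,1] (3*u^3 + 24*u^2 + 33*u - 60) du = -875/4, giving area 875/4.
Total area = 11/4 + 875/4 = 443/2.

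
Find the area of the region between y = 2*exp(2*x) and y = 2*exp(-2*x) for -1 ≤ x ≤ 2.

The difference (2*exp(2*x)) - (2*exp(-2*x)) = 2*exp(2*x) - 2*exp(-2*x) changes sign at x = 0 inside [-1, 2], so split the integral there.
∫[-1,0] (2*exp(2*x) - 2*exp(-2*x)) dx = -exp(2) - exp(-2) + 2; the area of that piece is -2 + exp(-2) + exp(2).
∫[0,2] (2*exp(2*x) - 2*exp(-2*x)) dx = -2 + exp(-4) + exp(4).
Total area = (-2 + exp(-2) + exp(2)) + (-2 + exp(-4) + exp(4)) = -4 + exp(-4) + exp(-2) + exp(2) + exp(4).

-4 + exp(-4) + exp(-2) + exp(2) + exp(4)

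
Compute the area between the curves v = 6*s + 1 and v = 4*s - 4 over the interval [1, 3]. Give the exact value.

18

On [1, 3], (6*s + 1) - (4*s - 4) = 2*s + 5 is ≥ 0 throughout, so the area is a single integral of |2*s + 5|.
∫[1,3] (2*s + 5) ds = 18.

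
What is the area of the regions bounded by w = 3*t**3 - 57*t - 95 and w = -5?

1551/2

Set the curves equal: 3*t**3 - 57*t - 95 = -5, so 3*t**3 - 57*t - 90 = 0, which factors as 3*(t - 5)*(t + 2)*(t + 3) = 0. The curves meet at t = -3, -2, 5.
On [-3, -2], w = 3*t**3 - 57*t - 95 is on top; that piece has area ∫[-3,-2] (3*t**3 - 57*t - 90) dt = 15/4.
On [-2, 5], w = -5 is on top; that piece has area ∫[-2,5] (-(3*t**3 - 57*t - 90)) dt = 3087/4.
Total enclosed area = 15/4 + 3087/4 = 1551/2.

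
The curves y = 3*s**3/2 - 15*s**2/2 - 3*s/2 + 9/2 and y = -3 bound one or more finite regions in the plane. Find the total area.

Set the curves equal: 3*s**3/2 - 15*s**2/2 - 3*s/2 + 9/2 = -3, so 3*s**3/2 - 15*s**2/2 - 3*s/2 + 15/2 = 0, which factors as 3*(s - 5)*(s - 1)*(s + 1)/2 = 0. The curves meet at s = -1, 1, 5.
On [-1, 1], y = 3*s**3/2 - 15*s**2/2 - 3*s/2 + 9/2 is on top; that piece has area ∫[-1,1] (3*s**3/2 - 15*s**2/2 - 3*s/2 + 15/2) ds = 10.
On [1, 5], y = -3 is on top; that piece has area ∫[1,5] (-(3*s**3/2 - 15*s**2/2 - 3*s/2 + 15/2)) ds = 64.
Total enclosed area = 10 + 64 = 74.

74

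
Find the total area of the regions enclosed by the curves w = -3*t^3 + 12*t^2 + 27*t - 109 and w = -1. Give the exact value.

1741/4

Set the curves equal: -3*t^3 + 12*t^2 + 27*t - 109 = -1, so -3*t^3 + 12*t^2 + 27*t - 108 = 0, which factors as -3*(t - 4)*(t - 3)*(t + 3) = 0. The curves meet at t = -3, 3, 4.
On [-3, 3], w = -1 is on top; that piece has area ∫[-3,3] (-(-3*t^3 + 12*t^2 + 27*t - 108)) dt = 432.
On [3, 4], w = -3*t^3 + 12*t^2 + 27*t - 109 is on top; that piece has area ∫[3,4] (-3*t^3 + 12*t^2 + 27*t - 108) dt = 13/4.
Total enclosed area = 432 + 13/4 = 1741/4.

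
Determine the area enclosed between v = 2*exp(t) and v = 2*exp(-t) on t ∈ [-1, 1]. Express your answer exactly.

The difference (2*exp(t)) - (2*exp(-t)) = 2*exp(t) - 2*exp(-t) changes sign at t = 0 inside [-1, 1], so split the integral there.
∫[-1,0] (2*exp(t) - 2*exp(-t)) dt = -2*exp(1) - 2*exp(-1) + 4; the area of that piece is -4 + 2*exp(-1) + 2*exp(1).
∫[0,1] (2*exp(t) - 2*exp(-t)) dt = -4 + 2*exp(-1) + 2*exp(1).
Total area = (-4 + 2*exp(-1) + 2*exp(1)) + (-4 + 2*exp(-1) + 2*exp(1)) = -8 + 4*exp(-1) + 4*exp(1).

-8 + 4*exp(-1) + 4*exp(1)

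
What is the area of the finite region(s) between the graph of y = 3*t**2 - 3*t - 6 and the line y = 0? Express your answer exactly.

The curve meets the t-axis where 3*t**2 - 3*t - 6 = 0, i.e. 3*(t - 2)*(t + 1) = 0, at t = -1, 2.
On [-1, 2] the curve lies below the axis; ∫[-1,2] (3*t**2 - 3*t - 6) dt = -27/2, giving area 27/2.

27/2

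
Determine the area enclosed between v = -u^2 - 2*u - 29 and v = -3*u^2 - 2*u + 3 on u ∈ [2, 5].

106/3

The difference (-u^2 - 2*u - 29) - (-3*u^2 - 2*u + 3) = 2*u^2 - 32 changes sign at u = 4 inside [2, 5], so split the integral there.
∫[2,4] (2*u^2 - 32) du = -80/3; the area of that piece is 80/3.
∫[4,5] (2*u^2 - 32) du = 26/3.
Total area = 80/3 + 26/3 = 106/3.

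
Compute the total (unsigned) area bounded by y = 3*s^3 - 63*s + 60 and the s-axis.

The curve meets the s-axis where 3*s^3 - 63*s + 60 = 0, i.e. 3*(s - 4)*(s - 1)*(s + 5) = 0, at s = -5, 1, 4.
On [-5, 1] the curve lies above the axis; ∫[-5,1] (3*s^3 - 63*s + 60) ds = 648, giving area 648.
On [1, 4] the curve lies below the axis; ∫[1,4] (3*s^3 - 63*s + 60) ds = -405/4, giving area 405/4.
Total area = 648 + 405/4 = 2997/4.

2997/4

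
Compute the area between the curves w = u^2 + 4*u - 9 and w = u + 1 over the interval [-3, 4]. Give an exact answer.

The difference (u^2 + 4*u - 9) - (u + 1) = u^2 + 3*u - 10 changes sign at u = 2 inside [-3, 4], so split the integral there.
∫[-3,2] (u^2 + 3*u - 10) du = -275/6; the area of that piece is 275/6.
∫[2,4] (u^2 + 3*u - 10) du = 50/3.
Total area = 275/6 + 50/3 = 125/2.

125/2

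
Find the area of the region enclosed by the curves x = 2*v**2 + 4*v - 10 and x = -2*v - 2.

125/3

Both boundary curves give x as a function of v, so integrate with respect to v. Setting them equal: 2*v**2 + 6*v - 8 = 0, i.e. 2*(v - 1)*(v + 4) = 0, so they meet at v = -4, 1.
For v in [-4, 1], x = 2*v**2 + 4*v - 10 is on the left; area = ∫[-4,1] (-(2*v**2 + 6*v - 8)) dv = 125/3.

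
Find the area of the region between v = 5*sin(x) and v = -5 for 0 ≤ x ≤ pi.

On [0, pi], (5*sin(x)) - (-5) = 5*sin(x) + 5 is ≥ 0 throughout, so the area is a single integral of |5*sin(x) + 5|.
∫[0,pi] (5*sin(x) + 5) dx = 10 + 5*pi.

10 + 5*pi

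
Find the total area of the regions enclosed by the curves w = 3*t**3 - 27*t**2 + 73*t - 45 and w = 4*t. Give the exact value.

Set the curves equal: 3*t**3 - 27*t**2 + 73*t - 45 = 4*t, so 3*t**3 - 27*t**2 + 69*t - 45 = 0, which factors as 3*(t - 5)*(t - 3)*(t - 1) = 0. The curves meet at t = 1, 3, 5.
On [1, 3], w = 3*t**3 - 27*t**2 + 73*t - 45 is on top; that piece has area ∫[1,3] (3*t**3 - 27*t**2 + 69*t - 45) dt = 12.
On [3, 5], w = 4*t is on top; that piece has area ∫[3,5] (-(3*t**3 - 27*t**2 + 69*t - 45)) dt = 12.
Total enclosed area = 12 + 12 = 24.

24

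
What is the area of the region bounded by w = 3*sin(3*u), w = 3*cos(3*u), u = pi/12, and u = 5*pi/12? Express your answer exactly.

On [pi/12, 5*pi/12], (3*sin(3*u)) - (3*cos(3*u)) = 3*sin(3*u) - 3*cos(3*u) is ≥ 0 throughout, so the area is a single integral of |3*sin(3*u) - 3*cos(3*u)|.
∫[pi/12,5*pi/12] (3*sin(3*u) - 3*cos(3*u)) du = 2*sqrt(2).

2*sqrt(2)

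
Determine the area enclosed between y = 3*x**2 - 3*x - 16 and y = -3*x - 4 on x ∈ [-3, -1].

The difference (3*x**2 - 3*x - 16) - (-3*x - 4) = 3*x**2 - 12 changes sign at x = -2 inside [-3, -1], so split the integral there.
∫[-3,-2] (3*x**2 - 12) dx = 7.
∫[-2,-1] (3*x**2 - 12) dx = -5; the area of that piece is 5.
Total area = 7 + 5 = 12.

12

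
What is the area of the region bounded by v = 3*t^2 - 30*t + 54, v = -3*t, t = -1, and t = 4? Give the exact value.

279/2

The difference (3*t^2 - 30*t + 54) - (-3*t) = 3*t^2 - 27*t + 54 changes sign at t = 3 inside [-1, 4], so split the integral there.
∫[-1,3] (3*t^2 - 27*t + 54) dt = 136.
∫[3,4] (3*t^2 - 27*t + 54) dt = -7/2; the area of that piece is 7/2.
Total area = 136 + 7/2 = 279/2.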